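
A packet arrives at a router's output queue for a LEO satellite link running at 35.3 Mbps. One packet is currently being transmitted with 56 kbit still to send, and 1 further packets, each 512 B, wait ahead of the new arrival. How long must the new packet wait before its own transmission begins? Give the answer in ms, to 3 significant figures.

1.70 ms

Each queued packet: L/R = 4096/35300000 = 0.116034 ms.
1 queued → 0.116034 ms.
Plus remaining 56000 bits of current packet: 1.5864 ms.
Queuing delay = 1.70 ms.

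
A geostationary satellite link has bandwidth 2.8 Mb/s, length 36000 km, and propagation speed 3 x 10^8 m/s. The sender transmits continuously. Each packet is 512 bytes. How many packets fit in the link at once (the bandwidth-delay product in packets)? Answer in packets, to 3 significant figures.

82.0 packets

Propagation delay = 36000000 / 300000000 = 0.12 s.
BDP = R × t_prop = 2800000 × 0.12 = 336000 bits.
In packets of 4096 bits: 82.0 packets.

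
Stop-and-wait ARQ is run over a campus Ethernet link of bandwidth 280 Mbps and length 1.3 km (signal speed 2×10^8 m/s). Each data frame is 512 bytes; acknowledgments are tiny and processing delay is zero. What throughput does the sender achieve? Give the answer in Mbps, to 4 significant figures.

148.3 Mbps

t_tx = L/R = 4096/280000000 = 1.46286e-05 s.
t_prop = 1300/200000000 = 6.5e-06 s; RTT = 1.3e-05 s.
Cycle = t_tx + RTT = 2.76286e-05 s.
Throughput = L / cycle = 4096 / 2.76286e-05 = 148.3 Mbps.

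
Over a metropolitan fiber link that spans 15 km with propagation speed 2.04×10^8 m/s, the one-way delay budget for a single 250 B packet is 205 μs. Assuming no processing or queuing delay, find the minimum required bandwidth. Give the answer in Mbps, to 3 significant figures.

L = 2000 bits.
Propagation delay = 15000 / 204000000 = 73.5294 μs.
Transmission budget = 205 − 73.5294 = 131.471 μs.
R ≥ L / t_tx = 2000 bits / 0.000131471 s = 15.2 Mbps.

15.2 Mbps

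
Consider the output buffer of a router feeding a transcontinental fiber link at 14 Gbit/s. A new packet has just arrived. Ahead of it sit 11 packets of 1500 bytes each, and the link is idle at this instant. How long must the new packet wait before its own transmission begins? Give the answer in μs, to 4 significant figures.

Each queued packet: L/R = 12000/14000000000 = 0.857143 μs.
11 queued → 9.42857 μs.
Queuing delay = 9.429 μs.

9.429 μs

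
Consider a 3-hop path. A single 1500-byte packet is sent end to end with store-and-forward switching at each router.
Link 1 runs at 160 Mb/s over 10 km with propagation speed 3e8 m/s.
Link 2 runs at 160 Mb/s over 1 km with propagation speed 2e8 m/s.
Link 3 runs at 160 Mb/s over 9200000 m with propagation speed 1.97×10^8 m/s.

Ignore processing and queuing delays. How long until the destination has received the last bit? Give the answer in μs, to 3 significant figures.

47000 μs

L = 1500 × 8 = 12000 bits.
Transmission delay per hop = L/R = 12000/160000000 = 75 μs; 3 hops → 225 μs.
Propagation delays (d/s per hop): 33.3333, 5, 46700.5 μs; sum = 46738.8 μs.
End-to-end = 47000 μs.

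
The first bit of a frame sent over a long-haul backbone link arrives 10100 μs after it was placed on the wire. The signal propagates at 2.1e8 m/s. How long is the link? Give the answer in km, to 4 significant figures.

d = s × t_prop = 210000000 × 0.0101 = 2121 km.

2121 km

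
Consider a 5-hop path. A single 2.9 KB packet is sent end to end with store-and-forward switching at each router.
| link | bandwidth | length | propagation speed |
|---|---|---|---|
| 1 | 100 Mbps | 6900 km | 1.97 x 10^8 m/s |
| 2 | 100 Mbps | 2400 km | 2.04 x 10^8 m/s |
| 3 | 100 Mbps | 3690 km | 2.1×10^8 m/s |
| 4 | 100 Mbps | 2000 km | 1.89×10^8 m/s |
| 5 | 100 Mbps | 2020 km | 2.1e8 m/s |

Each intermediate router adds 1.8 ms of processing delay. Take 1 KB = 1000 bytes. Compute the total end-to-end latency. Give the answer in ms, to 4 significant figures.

L = 23200 bits.
Transmission delay per hop = L/R = 23200/100000000 = 0.232 ms; 5 hops → 1.16 ms.
Propagation delays (d/s per hop): 35.0254, 11.7647, 17.5714, 10.582, 9.61905 ms; sum = 84.5626 ms.
Processing at 4 router(s): 4 × 1.8 ms = 7.2 ms.
End-to-end = 92.92 ms.

92.92 ms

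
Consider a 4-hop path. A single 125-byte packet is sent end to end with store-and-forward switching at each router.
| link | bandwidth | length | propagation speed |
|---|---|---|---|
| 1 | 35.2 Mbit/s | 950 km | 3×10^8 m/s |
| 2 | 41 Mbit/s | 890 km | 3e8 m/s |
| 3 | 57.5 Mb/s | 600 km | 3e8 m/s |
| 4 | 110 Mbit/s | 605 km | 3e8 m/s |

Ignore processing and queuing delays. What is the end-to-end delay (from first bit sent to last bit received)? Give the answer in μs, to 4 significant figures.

L = 125 × 8 = 1000 bits.
Transmission delays (L/R per hop): 28.4091, 24.3902, 17.3913, 9.09091 μs; sum = 79.2815 μs.
Propagation delays (d/s per hop): 3166.67, 2966.67, 2000, 2016.67 μs; sum = 10150 μs.
End-to-end = 10230 μs.

10230 μs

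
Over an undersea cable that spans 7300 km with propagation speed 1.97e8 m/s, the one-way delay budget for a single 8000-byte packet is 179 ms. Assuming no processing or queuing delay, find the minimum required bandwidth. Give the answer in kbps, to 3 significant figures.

451 kbps

L = 64000 bits.
Propagation delay = 7300000 / 197000000 = 37.0558 ms.
Transmission budget = 179 − 37.0558 = 141.944 ms.
R ≥ L / t_tx = 64000 bits / 0.141944 s = 451 kbps.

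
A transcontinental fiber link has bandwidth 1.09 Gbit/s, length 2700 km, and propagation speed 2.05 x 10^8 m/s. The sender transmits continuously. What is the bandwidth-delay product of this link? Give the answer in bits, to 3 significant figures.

14400000 bits

Propagation delay = 2700000 / 2.05e+08 = 0.0131707 s.
BDP = R × t_prop = 1090000000 × 0.0131707 = 14356100 bits.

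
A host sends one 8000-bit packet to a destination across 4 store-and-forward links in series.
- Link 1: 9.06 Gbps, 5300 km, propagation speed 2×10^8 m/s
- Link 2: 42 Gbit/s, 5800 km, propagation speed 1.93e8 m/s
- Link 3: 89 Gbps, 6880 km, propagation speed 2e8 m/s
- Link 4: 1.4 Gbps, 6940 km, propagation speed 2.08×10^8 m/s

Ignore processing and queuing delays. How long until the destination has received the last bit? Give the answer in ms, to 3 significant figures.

124 ms

Transmission delays (L/R per hop): 0.000883002, 0.000190476, 8.98876e-05, 0.00571429 ms; sum = 0.00687765 ms.
Propagation delays (d/s per hop): 26.5, 30.0518, 34.4, 33.3654 ms; sum = 124.317 ms.
End-to-end = 124 ms.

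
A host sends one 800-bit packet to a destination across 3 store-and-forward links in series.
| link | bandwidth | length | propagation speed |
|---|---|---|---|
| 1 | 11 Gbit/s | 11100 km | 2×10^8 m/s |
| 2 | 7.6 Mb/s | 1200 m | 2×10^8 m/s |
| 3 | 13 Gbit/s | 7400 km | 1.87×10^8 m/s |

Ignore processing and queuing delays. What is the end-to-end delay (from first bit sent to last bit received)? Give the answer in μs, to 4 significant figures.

95180 μs

Transmission delays (L/R per hop): 0.0727273, 105.263, 0.0615385 μs; sum = 105.397 μs.
Propagation delays (d/s per hop): 55500, 6, 39572.2 μs; sum = 95078.2 μs.
End-to-end = 95180 μs.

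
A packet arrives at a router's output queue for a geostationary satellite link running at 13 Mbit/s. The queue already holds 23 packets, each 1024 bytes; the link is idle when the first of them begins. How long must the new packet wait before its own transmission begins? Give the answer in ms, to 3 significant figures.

14.5 ms

Each queued packet: L/R = 8192/13000000 = 0.630154 ms.
23 queued → 14.4935 ms.
Queuing delay = 14.5 ms.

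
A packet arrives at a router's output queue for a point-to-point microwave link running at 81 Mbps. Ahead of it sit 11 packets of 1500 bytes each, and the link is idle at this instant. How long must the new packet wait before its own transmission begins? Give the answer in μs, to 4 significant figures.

1630 μs

Each queued packet: L/R = 12000/81000000 = 148.148 μs.
11 queued → 1629.63 μs.
Queuing delay = 1630 μs.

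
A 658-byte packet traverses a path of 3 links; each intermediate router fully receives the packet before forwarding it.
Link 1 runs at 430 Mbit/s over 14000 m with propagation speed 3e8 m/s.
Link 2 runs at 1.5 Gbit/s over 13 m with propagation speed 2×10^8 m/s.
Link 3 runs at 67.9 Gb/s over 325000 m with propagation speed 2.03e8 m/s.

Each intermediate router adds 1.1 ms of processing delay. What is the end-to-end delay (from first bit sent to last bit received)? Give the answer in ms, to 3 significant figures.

3.86 ms

L = 658 × 8 = 5264 bits.
Transmission delays (L/R per hop): 0.0122419, 0.00350933, 7.75258e-05 ms; sum = 0.0158287 ms.
Propagation delays (d/s per hop): 0.0466667, 6.5e-05, 1.60099 ms; sum = 1.64772 ms.
Processing at 2 router(s): 2 × 1.1 ms = 2.2 ms.
End-to-end = 3.86 ms.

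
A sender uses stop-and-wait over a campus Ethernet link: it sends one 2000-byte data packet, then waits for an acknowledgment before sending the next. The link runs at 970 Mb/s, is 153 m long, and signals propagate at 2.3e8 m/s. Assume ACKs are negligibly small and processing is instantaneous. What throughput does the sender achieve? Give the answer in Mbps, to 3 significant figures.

898 Mbps

t_tx = L/R = 16000/970000000 = 1.64948e-05 s.
t_prop = 153/2.3e+08 = 6.65217e-07 s; RTT = 1.33043e-06 s.
Cycle = t_tx + RTT = 1.78253e-05 s.
Throughput = L / cycle = 16000 / 1.78253e-05 = 898 Mbps.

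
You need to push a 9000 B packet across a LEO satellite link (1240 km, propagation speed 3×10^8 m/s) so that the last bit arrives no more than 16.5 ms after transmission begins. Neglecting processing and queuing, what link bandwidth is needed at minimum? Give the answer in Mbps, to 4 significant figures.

L = 72000 bits.
Propagation delay = 1240000 / 300000000 = 4.13333 ms.
Transmission budget = 16.5 − 4.13333 = 12.3667 ms.
R ≥ L / t_tx = 72000 bits / 0.0123667 s = 5.822 Mbps.

5.822 Mbps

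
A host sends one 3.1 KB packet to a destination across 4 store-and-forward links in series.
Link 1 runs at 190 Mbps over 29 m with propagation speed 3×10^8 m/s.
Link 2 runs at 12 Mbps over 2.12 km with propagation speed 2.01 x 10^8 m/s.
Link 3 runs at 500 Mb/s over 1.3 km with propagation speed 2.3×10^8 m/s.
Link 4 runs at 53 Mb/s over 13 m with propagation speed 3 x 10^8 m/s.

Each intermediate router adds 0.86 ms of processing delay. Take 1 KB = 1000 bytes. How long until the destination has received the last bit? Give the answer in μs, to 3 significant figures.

L = 24800 bits.
Transmission delays (L/R per hop): 130.526, 2066.67, 49.6, 467.925 μs; sum = 2714.72 μs.
Propagation delays (d/s per hop): 0.0966667, 10.5473, 5.65217, 0.0433333 μs; sum = 16.3394 μs.
Processing at 3 router(s): 3 × 0.86 ms = 2580 μs.
End-to-end = 5310 μs.

5310 μs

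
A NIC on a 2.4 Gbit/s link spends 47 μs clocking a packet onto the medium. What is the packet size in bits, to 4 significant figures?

L = R × t_tx = 2400000000 b/s × 4.7e-05 s = 112800 bits.

112800 bits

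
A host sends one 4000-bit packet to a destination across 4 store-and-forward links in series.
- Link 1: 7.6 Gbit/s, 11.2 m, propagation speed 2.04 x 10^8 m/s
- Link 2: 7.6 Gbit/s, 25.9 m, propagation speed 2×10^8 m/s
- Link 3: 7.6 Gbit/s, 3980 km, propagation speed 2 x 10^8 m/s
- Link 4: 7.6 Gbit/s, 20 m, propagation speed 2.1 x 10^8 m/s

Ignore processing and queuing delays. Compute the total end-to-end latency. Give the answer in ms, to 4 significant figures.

Transmission delay per hop = L/R = 4000/7600000000 = 0.000526316 ms; 4 hops → 0.00210526 ms.
Propagation delays (d/s per hop): 5.4902e-05, 0.0001295, 19.9, 9.52381e-05 ms; sum = 19.9003 ms.
End-to-end = 19.90 ms.

19.90 ms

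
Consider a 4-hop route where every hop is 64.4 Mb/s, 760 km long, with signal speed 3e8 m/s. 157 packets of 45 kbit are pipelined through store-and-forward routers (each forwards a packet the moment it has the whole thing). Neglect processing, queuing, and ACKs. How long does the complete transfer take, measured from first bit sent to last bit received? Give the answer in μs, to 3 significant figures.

122000 μs

Per-hop transmission t_tx = L/R = 45000/6.44e+07 = 698.758 μs.
Per-hop propagation t_prop = 760000/300000000 = 2533.33 μs.
Pipeline fill: first packet needs 4·t_tx to clear all hops; remaining 156 packets each add one t_tx.
Total = (4+157-1)·t_tx + 4·t_prop = 160·698.758 + 4·2533.33 = 122000 μs.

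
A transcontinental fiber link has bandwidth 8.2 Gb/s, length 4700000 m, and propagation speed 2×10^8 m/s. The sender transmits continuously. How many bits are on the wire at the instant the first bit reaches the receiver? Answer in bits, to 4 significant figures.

192700000 bits

Propagation delay = 4700000 / 200000000 = 0.0235 s.
BDP = R × t_prop = 8.2e+09 × 0.0235 = 192700000 bits.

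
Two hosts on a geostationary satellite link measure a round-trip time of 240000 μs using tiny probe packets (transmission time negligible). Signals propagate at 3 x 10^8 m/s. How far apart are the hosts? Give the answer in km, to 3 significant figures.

One-way propagation = RTT/2 = 120000 μs.
d = s × t = 300000000 × 0.12 = 36000 km.

36000 km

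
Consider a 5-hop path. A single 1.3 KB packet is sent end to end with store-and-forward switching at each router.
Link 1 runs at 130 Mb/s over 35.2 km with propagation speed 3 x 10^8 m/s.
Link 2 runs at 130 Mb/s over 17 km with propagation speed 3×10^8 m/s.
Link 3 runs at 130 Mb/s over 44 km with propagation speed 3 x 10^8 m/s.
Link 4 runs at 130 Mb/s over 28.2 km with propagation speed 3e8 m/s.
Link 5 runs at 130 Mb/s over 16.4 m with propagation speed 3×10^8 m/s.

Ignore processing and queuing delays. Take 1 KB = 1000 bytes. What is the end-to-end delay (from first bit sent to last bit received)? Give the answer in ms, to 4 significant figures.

0.8147 ms

L = 10400 bits.
Transmission delay per hop = L/R = 10400/130000000 = 0.08 ms; 5 hops → 0.4 ms.
Propagation delays (d/s per hop): 0.117333, 0.0566667, 0.146667, 0.094, 5.46667e-05 ms; sum = 0.414721 ms.
End-to-end = 0.8147 ms.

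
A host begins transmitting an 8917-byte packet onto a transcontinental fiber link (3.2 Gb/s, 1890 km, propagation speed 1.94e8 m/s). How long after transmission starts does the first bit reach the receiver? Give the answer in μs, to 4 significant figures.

9742 μs

First bit experiences only propagation delay: d/s = 1890000/194000000 = 9742 μs.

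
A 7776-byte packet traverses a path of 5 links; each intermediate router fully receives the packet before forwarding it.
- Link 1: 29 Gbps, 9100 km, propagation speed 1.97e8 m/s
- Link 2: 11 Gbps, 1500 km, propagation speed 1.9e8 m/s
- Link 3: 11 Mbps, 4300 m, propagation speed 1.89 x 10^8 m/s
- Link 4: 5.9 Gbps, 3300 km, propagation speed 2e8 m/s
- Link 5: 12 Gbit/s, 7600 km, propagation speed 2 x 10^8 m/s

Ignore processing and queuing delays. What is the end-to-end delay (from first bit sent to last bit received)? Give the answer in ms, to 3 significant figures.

114 ms

L = 7776 × 8 = 62208 bits.
Transmission delays (L/R per hop): 0.0021451, 0.00565527, 5.65527, 0.0105437, 0.005184 ms; sum = 5.6788 ms.
Propagation delays (d/s per hop): 46.1929, 7.89474, 0.0227513, 16.5, 38 ms; sum = 108.61 ms.
End-to-end = 114 ms.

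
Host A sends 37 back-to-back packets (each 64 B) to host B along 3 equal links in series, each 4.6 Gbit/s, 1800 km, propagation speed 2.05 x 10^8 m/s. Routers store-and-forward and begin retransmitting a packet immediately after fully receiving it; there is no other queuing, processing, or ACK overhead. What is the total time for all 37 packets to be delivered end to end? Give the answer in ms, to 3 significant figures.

26.3 ms

Per-hop transmission t_tx = L/R = 512/4600000000 = 0.000111304 ms.
Per-hop propagation t_prop = 1800000/2.05e+08 = 8.78049 ms.
Pipeline fill: first packet needs 3·t_tx to clear all hops; remaining 36 packets each add one t_tx.
Total = (3+37-1)·t_tx + 3·t_prop = 39·0.000111304 + 3·8.78049 = 26.3 ms.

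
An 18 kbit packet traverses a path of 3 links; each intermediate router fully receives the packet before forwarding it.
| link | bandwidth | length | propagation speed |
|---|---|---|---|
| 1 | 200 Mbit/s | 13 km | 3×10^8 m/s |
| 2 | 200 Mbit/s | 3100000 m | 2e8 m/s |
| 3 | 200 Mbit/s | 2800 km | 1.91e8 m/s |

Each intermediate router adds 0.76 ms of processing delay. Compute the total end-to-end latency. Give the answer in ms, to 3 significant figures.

L = 18000 bits.
Transmission delay per hop = L/R = 18000/200000000 = 0.09 ms; 3 hops → 0.27 ms.
Propagation delays (d/s per hop): 0.0433333, 15.5, 14.6597 ms; sum = 30.203 ms.
Processing at 2 router(s): 2 × 0.76 ms = 1.52 ms.
End-to-end = 32.0 ms.

32.0 ms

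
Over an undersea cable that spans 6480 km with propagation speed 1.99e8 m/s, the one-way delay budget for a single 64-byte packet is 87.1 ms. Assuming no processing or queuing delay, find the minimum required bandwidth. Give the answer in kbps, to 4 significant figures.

L = 512 bits.
Propagation delay = 6480000 / 199000000 = 32.5628 ms.
Transmission budget = 87.1 − 32.5628 = 54.5372 ms.
R ≥ L / t_tx = 512 bits / 0.0545372 s = 9.388 kbps.

9.388 kbps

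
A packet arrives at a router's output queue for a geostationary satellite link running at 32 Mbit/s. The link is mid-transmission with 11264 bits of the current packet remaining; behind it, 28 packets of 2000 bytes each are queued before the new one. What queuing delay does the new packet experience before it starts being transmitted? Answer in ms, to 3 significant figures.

Each queued packet: L/R = 16000/32000000 = 0.5 ms.
28 queued → 14 ms.
Plus remaining 11264 bits of current packet: 0.352 ms.
Queuing delay = 14.4 ms.

14.4 ms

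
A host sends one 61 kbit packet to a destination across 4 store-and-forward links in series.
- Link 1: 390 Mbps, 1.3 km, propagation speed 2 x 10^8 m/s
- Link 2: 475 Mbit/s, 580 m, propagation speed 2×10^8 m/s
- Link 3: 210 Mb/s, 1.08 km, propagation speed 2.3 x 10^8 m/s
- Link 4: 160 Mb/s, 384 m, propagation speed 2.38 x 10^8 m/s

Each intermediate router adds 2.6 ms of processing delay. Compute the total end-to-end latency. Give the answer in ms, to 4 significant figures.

L = 61000 bits.
Transmission delays (L/R per hop): 0.15641, 0.128421, 0.290476, 0.38125 ms; sum = 0.956557 ms.
Propagation delays (d/s per hop): 0.0065, 0.0029, 0.00469565, 0.00161345 ms; sum = 0.0157091 ms.
Processing at 3 router(s): 3 × 2.6 ms = 7.8 ms.
End-to-end = 8.772 ms.

8.772 ms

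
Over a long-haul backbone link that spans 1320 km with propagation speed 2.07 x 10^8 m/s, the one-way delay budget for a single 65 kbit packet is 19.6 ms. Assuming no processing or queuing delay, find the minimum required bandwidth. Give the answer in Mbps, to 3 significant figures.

Propagation delay = 1320000 / 2.07e+08 = 6.37681 ms.
Transmission budget = 19.6 − 6.37681 = 13.2232 ms.
R ≥ L / t_tx = 65000 bits / 0.0132232 s = 4.92 Mbps.

4.92 Mbps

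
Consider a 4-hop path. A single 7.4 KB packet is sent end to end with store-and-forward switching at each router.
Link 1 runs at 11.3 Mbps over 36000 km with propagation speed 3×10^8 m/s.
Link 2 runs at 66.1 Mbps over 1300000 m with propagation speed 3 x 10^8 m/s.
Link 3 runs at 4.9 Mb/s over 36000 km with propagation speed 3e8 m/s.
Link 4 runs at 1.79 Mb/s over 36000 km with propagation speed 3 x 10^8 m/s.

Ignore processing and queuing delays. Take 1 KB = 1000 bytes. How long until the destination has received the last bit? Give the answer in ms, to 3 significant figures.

416 ms

L = 59200 bits.
Transmission delays (L/R per hop): 5.23894, 0.895613, 12.0816, 33.0726 ms; sum = 51.2888 ms.
Propagation delays (d/s per hop): 120, 4.33333, 120, 120 ms; sum = 364.333 ms.
End-to-end = 416 ms.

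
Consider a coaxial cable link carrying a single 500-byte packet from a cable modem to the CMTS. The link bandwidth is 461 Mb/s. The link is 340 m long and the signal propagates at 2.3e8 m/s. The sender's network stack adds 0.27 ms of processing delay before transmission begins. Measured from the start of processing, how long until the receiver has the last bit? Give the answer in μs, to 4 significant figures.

L = 500 × 8 = 4000 bits.
Transmission delay = L/R = 4000 / 461000000 = 8.67679 μs.
Propagation delay = d/s = 340 m / 2.3e+08 m/s = 1.47826 μs.
Plus processing delay 0.27 ms = 270 μs.
Total = 280.2 μs.

280.2 μs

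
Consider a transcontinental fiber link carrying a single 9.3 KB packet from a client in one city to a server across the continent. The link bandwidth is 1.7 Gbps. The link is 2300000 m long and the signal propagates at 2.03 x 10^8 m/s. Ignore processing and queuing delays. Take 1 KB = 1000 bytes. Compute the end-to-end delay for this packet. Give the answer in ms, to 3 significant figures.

11.4 ms

L = 74400 bits.
Transmission delay = L/R = 74400 / 1700000000 = 0.0437647 ms.
Propagation delay = d/s = 2300000 m / 2.03e+08 m/s = 11.33 ms.
Total = 11.4 ms.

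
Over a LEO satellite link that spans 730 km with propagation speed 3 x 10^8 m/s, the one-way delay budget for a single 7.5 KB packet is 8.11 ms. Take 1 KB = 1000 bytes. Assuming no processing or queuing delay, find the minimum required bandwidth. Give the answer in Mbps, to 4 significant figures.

10.57 Mbps

L = 60000 bits.
Propagation delay = 730000 / 300000000 = 2.43333 ms.
Transmission budget = 8.11 − 2.43333 = 5.67667 ms.
R ≥ L / t_tx = 60000 bits / 0.00567667 s = 10.57 Mbps.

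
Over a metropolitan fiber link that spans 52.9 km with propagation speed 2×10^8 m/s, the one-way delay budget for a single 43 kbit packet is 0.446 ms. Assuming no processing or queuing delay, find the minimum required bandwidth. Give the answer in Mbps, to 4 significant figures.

Propagation delay = 52900 / 200000000 = 0.2645 ms.
Transmission budget = 0.446 − 0.2645 = 0.1815 ms.
R ≥ L / t_tx = 43000 bits / 0.0001815 s = 236.9 Mbps.

236.9 Mbps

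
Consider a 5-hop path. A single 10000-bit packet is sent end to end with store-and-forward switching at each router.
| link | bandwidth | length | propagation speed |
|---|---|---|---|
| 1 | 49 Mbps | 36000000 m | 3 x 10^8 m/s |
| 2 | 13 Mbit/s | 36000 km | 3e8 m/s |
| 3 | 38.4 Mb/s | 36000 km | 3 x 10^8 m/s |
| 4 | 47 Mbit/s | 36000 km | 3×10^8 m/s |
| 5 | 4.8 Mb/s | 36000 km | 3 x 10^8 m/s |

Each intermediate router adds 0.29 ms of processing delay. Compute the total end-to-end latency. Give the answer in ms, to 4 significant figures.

604.7 ms

Transmission delays (L/R per hop): 0.204082, 0.769231, 0.260417, 0.212766, 2.08333 ms; sum = 3.52983 ms.
Propagation delays (d/s per hop): 120, 120, 120, 120, 120 ms; sum = 600 ms.
Processing at 4 router(s): 4 × 0.29 ms = 1.16 ms.
End-to-end = 604.7 ms.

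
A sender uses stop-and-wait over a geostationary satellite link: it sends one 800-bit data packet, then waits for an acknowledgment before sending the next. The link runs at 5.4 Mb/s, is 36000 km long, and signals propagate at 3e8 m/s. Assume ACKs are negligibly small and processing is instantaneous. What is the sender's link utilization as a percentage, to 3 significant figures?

0.0617 %

t_tx = L/R = 800/5400000 = 0.000148148 s.
t_prop = 36000000/300000000 = 0.12 s; RTT = 0.24 s.
Cycle = t_tx + RTT = 0.240148 s.
Utilization = t_tx / cycle = 0.000148148/0.240148 = 0.0617 %.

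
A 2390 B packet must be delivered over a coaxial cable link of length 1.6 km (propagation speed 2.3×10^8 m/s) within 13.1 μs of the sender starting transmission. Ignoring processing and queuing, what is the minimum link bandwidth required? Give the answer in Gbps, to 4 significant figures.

3.112 Gbps

L = 19120 bits.
Propagation delay = 1600 / 2.3e+08 = 6.95652 μs.
Transmission budget = 13.1 − 6.95652 = 6.14348 μs.
R ≥ L / t_tx = 19120 bits / 6.14348e-06 s = 3.112 Gbps.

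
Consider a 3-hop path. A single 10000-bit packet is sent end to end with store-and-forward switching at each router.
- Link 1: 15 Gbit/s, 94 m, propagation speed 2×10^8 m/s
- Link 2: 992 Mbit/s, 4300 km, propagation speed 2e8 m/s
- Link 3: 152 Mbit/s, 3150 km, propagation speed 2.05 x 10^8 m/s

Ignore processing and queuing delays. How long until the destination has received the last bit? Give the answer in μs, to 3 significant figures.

Transmission delays (L/R per hop): 0.666667, 10.0806, 65.7895 μs; sum = 76.5368 μs.
Propagation delays (d/s per hop): 0.47, 21500, 15365.9 μs; sum = 36866.3 μs.
End-to-end = 36900 μs.

36900 μs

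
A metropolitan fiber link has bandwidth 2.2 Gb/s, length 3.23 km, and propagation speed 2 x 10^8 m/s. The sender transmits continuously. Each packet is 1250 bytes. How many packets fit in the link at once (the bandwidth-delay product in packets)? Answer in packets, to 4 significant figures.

Propagation delay = 3230 / 200000000 = 1.615e-05 s.
BDP = R × t_prop = 2200000000 × 1.615e-05 = 35530 bits.
In packets of 10000 bits: 3.553 packets.

3.553 packets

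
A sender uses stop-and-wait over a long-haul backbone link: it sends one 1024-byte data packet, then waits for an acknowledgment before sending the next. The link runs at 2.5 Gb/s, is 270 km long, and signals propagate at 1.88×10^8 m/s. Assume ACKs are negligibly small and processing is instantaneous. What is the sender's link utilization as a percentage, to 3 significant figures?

t_tx = L/R = 8192/2500000000 = 3.2768e-06 s.
t_prop = 270000/188000000 = 0.00143617 s; RTT = 0.00287234 s.
Cycle = t_tx + RTT = 0.00287562 s.
Utilization = t_tx / cycle = 3.2768e-06/0.00287562 = 0.114 %.

0.114 %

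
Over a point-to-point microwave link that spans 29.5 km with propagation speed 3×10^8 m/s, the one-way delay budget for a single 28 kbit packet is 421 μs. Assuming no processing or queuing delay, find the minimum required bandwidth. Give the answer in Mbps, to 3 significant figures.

Propagation delay = 29500 / 300000000 = 98.3333 μs.
Transmission budget = 421 − 98.3333 = 322.667 μs.
R ≥ L / t_tx = 28000 bits / 0.000322667 s = 86.8 Mbps.

86.8 Mbps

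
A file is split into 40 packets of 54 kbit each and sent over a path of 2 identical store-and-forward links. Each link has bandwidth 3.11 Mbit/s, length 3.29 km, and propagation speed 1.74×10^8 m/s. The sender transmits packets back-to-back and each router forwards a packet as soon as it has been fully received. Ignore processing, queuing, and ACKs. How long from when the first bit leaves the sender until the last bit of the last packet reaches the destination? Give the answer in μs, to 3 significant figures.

Per-hop transmission t_tx = L/R = 54000/3110000 = 17363.3 μs.
Per-hop propagation t_prop = 3290/174000000 = 18.908 μs.
Pipeline fill: first packet needs 2·t_tx to clear all hops; remaining 39 packets each add one t_tx.
Total = (2+40-1)·t_tx + 2·t_prop = 41·17363.3 + 2·18.908 = 712000 μs.

712000 μs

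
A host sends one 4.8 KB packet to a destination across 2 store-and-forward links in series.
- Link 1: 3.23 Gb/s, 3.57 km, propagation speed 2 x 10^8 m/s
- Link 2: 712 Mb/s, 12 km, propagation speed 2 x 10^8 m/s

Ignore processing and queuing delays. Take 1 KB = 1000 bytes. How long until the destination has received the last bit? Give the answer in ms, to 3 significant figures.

L = 38400 bits.
Transmission delays (L/R per hop): 0.0118885, 0.0539326 ms; sum = 0.0658211 ms.
Propagation delays (d/s per hop): 0.01785, 0.06 ms; sum = 0.07785 ms.
End-to-end = 0.144 ms.

0.144 ms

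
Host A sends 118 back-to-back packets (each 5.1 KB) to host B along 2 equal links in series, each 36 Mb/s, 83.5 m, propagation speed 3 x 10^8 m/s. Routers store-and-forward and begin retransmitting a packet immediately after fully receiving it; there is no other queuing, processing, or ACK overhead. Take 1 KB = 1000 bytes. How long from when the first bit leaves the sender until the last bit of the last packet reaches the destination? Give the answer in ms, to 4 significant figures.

134.9 ms

Per-hop transmission t_tx = L/R = 40800/36000000 = 1.13333 ms.
Per-hop propagation t_prop = 83.5/300000000 = 0.000278333 ms.
Pipeline fill: first packet needs 2·t_tx to clear all hops; remaining 117 packets each add one t_tx.
Total = (2+118-1)·t_tx + 2·t_prop = 119·1.13333 + 2·0.000278333 = 134.9 ms.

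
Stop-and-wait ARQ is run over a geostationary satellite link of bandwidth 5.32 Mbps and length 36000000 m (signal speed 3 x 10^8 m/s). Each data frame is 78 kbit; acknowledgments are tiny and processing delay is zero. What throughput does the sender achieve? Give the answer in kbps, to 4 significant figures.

t_tx = L/R = 78000/5320000 = 0.0146617 s.
t_prop = 36000000/300000000 = 0.12 s; RTT = 0.24 s.
Cycle = t_tx + RTT = 0.254662 s.
Throughput = L / cycle = 78000 / 0.254662 = 306.3 kbps.

306.3 kbps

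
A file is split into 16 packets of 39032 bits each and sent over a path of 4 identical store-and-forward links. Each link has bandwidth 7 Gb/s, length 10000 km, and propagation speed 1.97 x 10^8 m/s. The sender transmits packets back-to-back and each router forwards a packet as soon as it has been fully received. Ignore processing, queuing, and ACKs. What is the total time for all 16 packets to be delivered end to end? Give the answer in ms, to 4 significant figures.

203.2 ms

Per-hop transmission t_tx = L/R = 39032/7000000000 = 0.005576 ms.
Per-hop propagation t_prop = 10000000/197000000 = 50.7614 ms.
Pipeline fill: first packet needs 4·t_tx to clear all hops; remaining 15 packets each add one t_tx.
Total = (4+16-1)·t_tx + 4·t_prop = 19·0.005576 + 4·50.7614 = 203.2 ms.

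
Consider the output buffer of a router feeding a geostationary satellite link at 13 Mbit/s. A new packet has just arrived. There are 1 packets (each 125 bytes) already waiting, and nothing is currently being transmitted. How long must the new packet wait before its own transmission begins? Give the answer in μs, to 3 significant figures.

76.9 μs

Each queued packet: L/R = 1000/13000000 = 76.9231 μs.
1 queued → 76.9231 μs.
Queuing delay = 76.9 μs.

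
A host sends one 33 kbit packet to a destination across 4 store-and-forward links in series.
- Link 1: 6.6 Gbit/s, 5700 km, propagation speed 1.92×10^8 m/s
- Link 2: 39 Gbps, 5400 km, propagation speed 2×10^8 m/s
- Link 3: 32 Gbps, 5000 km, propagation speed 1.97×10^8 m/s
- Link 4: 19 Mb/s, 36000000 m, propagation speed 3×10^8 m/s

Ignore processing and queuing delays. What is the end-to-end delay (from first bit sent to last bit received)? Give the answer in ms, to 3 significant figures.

204 ms

L = 33000 bits.
Transmission delays (L/R per hop): 0.005, 0.000846154, 0.00103125, 1.73684 ms; sum = 1.74372 ms.
Propagation delays (d/s per hop): 29.6875, 27, 25.3807, 120 ms; sum = 202.068 ms.
End-to-end = 204 ms.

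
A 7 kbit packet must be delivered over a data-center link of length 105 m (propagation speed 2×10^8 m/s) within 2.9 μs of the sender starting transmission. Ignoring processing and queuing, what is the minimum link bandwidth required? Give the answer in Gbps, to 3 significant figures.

2.95 Gbps

Propagation delay = 105 / 200000000 = 0.525 μs.
Transmission budget = 2.9 − 0.525 = 2.375 μs.
R ≥ L / t_tx = 7000 bits / 2.375e-06 s = 2.95 Gbps.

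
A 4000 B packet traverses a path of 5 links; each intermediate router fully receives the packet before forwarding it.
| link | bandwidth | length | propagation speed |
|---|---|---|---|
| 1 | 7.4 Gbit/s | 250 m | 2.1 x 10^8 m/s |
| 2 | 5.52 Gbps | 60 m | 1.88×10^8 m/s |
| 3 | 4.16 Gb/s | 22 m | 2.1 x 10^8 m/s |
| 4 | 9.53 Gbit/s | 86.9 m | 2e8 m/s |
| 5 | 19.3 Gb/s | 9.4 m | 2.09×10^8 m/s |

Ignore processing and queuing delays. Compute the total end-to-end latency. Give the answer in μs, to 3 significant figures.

L = 4000 × 8 = 32000 bits.
Transmission delays (L/R per hop): 4.32432, 5.7971, 7.69231, 3.35782, 1.65803 μs; sum = 22.8296 μs.
Propagation delays (d/s per hop): 1.19048, 0.319149, 0.104762, 0.4345, 0.0449761 μs; sum = 2.09386 μs.
End-to-end = 24.9 μs.

24.9 μs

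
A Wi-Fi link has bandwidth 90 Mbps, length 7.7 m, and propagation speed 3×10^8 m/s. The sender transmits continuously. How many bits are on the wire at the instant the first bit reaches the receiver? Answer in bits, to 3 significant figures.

2.31 bits

Propagation delay = 7.7 / 300000000 = 2.56667e-08 s.
BDP = R × t_prop = 90000000 × 2.56667e-08 = 2.31 bits.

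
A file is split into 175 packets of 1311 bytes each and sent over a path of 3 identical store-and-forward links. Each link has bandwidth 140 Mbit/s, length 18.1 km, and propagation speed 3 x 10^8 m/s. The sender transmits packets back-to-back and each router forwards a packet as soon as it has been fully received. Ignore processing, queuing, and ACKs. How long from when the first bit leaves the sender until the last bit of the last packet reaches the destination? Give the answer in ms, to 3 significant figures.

Per-hop transmission t_tx = L/R = 10488/140000000 = 0.0749143 ms.
Per-hop propagation t_prop = 18100/300000000 = 0.0603333 ms.
Pipeline fill: first packet needs 3·t_tx to clear all hops; remaining 174 packets each add one t_tx.
Total = (3+175-1)·t_tx + 3·t_prop = 177·0.0749143 + 3·0.0603333 = 13.4 ms.

13.4 ms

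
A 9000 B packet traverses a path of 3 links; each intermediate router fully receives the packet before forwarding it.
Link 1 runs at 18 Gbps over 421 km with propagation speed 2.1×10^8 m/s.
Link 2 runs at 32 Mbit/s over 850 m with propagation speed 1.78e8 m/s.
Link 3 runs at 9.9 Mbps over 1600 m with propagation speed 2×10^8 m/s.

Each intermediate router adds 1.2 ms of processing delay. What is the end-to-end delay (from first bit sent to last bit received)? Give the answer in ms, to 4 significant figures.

13.94 ms

L = 9000 × 8 = 72000 bits.
Transmission delays (L/R per hop): 0.004, 2.25, 7.27273 ms; sum = 9.52673 ms.
Propagation delays (d/s per hop): 2.00476, 0.00477528, 0.008 ms; sum = 2.01754 ms.
Processing at 2 router(s): 2 × 1.2 ms = 2.4 ms.
End-to-end = 13.94 ms.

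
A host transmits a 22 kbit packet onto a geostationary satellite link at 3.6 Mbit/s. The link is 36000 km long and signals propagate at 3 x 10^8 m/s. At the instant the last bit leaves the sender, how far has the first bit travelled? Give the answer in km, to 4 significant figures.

1833 km

t_tx = L/R = 22000/3600000 = 0.00611111 s.
Distance = s × t_tx = 300000000 × 0.00611111 = 1833 km.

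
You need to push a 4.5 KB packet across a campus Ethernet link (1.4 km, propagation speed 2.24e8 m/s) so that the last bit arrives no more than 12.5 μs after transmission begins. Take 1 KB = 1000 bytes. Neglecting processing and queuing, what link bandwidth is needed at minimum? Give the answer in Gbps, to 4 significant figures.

L = 36000 bits.
Propagation delay = 1400 / 2.24e+08 = 6.25 μs.
Transmission budget = 12.5 − 6.25 = 6.25 μs.
R ≥ L / t_tx = 36000 bits / 6.25e-06 s = 5.760 Gbps.

5.760 Gbps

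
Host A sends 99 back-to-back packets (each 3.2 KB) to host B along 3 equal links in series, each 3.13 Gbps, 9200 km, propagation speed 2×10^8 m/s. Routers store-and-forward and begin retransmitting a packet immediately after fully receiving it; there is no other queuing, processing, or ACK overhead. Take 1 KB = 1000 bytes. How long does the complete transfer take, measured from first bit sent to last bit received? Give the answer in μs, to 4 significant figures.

Per-hop transmission t_tx = L/R = 25600/3130000000 = 8.17891 μs.
Per-hop propagation t_prop = 9200000/200000000 = 46000 μs.
Pipeline fill: first packet needs 3·t_tx to clear all hops; remaining 98 packets each add one t_tx.
Total = (3+99-1)·t_tx + 3·t_prop = 101·8.17891 + 3·46000 = 138800 μs.

138800 μs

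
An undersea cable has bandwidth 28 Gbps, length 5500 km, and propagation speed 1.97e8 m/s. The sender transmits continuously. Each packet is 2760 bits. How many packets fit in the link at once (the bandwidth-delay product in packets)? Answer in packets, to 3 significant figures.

283000 packets

Propagation delay = 5500000 / 197000000 = 0.0279188 s.
BDP = R × t_prop = 28000000000 × 0.0279188 = 781726000 bits.
In packets of 2760 bits: 283000 packets.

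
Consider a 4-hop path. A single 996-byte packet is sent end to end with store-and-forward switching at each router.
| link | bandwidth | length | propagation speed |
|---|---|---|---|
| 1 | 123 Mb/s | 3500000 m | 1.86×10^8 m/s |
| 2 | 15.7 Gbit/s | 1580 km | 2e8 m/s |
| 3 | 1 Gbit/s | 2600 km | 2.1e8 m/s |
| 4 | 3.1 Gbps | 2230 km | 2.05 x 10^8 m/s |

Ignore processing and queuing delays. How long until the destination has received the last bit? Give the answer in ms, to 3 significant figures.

L = 996 × 8 = 7968 bits.
Transmission delays (L/R per hop): 0.0647805, 0.000507516, 0.007968, 0.00257032 ms; sum = 0.0758263 ms.
Propagation delays (d/s per hop): 18.8172, 7.9, 12.381, 10.878 ms; sum = 49.9762 ms.
End-to-end = 50.1 ms.

50.1 ms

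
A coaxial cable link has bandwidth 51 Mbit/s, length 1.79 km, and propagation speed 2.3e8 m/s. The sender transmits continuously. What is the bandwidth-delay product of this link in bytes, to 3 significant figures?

49.6 bytes

Propagation delay = 1790 / 2.3e+08 = 7.78261e-06 s.
BDP = R × t_prop = 51000000 × 7.78261e-06 = 396.913 bits.
In bytes: 396.913/8 = 49.6 bytes.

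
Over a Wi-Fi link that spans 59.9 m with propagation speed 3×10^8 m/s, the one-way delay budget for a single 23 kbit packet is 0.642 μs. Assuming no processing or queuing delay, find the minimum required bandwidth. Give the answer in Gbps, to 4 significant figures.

52.00 Gbps

Propagation delay = 59.9 / 300000000 = 0.199667 μs.
Transmission budget = 0.642 − 0.199667 = 0.442333 μs.
R ≥ L / t_tx = 23000 bits / 4.42333e-07 s = 52.00 Gbps.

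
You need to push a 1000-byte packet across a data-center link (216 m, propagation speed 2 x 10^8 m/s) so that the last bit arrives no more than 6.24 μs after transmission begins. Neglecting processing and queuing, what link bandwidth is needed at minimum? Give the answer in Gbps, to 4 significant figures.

1.550 Gbps

L = 8000 bits.
Propagation delay = 216 / 200000000 = 1.08 μs.
Transmission budget = 6.24 − 1.08 = 5.16 μs.
R ≥ L / t_tx = 8000 bits / 5.16e-06 s = 1.550 Gbps.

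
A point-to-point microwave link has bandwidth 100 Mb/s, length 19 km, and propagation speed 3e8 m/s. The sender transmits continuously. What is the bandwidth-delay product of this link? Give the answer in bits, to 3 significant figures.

Propagation delay = 19000 / 300000000 = 6.33333e-05 s.
BDP = R × t_prop = 100000000 × 6.33333e-05 = 6333.33 bits.

6330 bits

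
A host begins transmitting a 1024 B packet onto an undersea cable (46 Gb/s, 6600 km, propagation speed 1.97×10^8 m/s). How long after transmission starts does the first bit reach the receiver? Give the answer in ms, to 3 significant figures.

33.5 ms

First bit experiences only propagation delay: d/s = 6600000/197000000 = 33.5 ms.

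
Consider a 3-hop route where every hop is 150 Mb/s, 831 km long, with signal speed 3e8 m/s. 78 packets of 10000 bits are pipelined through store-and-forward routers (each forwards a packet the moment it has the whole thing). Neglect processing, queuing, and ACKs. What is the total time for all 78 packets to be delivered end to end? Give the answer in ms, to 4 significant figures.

Per-hop transmission t_tx = L/R = 10000/150000000 = 0.0666667 ms.
Per-hop propagation t_prop = 831000/300000000 = 2.77 ms.
Pipeline fill: first packet needs 3·t_tx to clear all hops; remaining 77 packets each add one t_tx.
Total = (3+78-1)·t_tx + 3·t_prop = 80·0.0666667 + 3·2.77 = 13.64 ms.

13.64 ms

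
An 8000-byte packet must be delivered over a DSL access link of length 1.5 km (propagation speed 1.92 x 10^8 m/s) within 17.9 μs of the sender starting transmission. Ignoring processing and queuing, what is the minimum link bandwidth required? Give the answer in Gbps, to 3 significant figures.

L = 64000 bits.
Propagation delay = 1500 / 192000000 = 7.8125 μs.
Transmission budget = 17.9 − 7.8125 = 10.0875 μs.
R ≥ L / t_tx = 64000 bits / 1.00875e-05 s = 6.34 Gbps.

6.34 Gbps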